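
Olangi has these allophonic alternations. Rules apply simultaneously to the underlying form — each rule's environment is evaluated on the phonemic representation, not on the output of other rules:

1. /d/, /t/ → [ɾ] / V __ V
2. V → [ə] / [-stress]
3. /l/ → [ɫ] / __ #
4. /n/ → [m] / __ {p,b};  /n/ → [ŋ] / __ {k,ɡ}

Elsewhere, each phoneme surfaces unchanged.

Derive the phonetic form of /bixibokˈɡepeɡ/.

[bəxəbəkˈɡepəɡ]

/b/ (word-initial): no rule targets it → [b].
/i/ (between /b/ and /x/) occurs in an unstressed syllable → [ə] by rule 2.
/x/ (between /i/ and /i/): no rule targets it → [x].
/i/ — between /x/ and /b/, in an unstressed syllable — surfaces as [ə] (rule 2).
/b/ stays [b].
/o/ (between /b/ and /k/) occurs in an unstressed syllable → [ə] by rule 2.
/k/ (between /o/ and /ɡ/) is unaffected → [k].
/ɡ/ stays [ɡ].
/e/ (between /ɡ/ and /p/) is in the target of rule 2 but the environment (in an unstressed syllable) is not met → [e].
/p/ (between /e/ and /e/): no rule targets it → [p].
Rule 2 applies to /e/ (between /p/ and /ɡ/: in an unstressed syllable) → [ə].
/ɡ/ (word-final): no rule targets it → [ɡ].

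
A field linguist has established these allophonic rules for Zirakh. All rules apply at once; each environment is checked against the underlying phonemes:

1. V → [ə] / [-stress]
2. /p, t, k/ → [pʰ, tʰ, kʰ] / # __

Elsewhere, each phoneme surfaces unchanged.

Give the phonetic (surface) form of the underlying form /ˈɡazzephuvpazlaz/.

[ˈɡazzəphəvpəzləz]

/ɡ/ stays [ɡ].
/a/ (between /ɡ/ and /z/) fails the environment for rule 1, so it stays [a].
/z/ (between /a/ and /z/): no rule targets it → [z].
/z/ (between /z/ and /e/): no rule targets it → [z].
/e/ (between /z/ and /p/) occurs in an unstressed syllable → [ə] by rule 1.
/p/ (between /e/ and /h/) is in the target of rule 2 but the environment (word-initially) is not met → [p].
/h/ — not in any rule's target class → [h].
/u/ (between /h/ and /v/) occurs in an unstressed syllable → [ə] by rule 1.
/v/ stays [v].
/p/ — between /v/ and /a/; rule 2 does not apply here → [p].
Rule 1 applies to /a/ (between /p/ and /z/: in an unstressed syllable) → [ə].
/z/ (between /a/ and /l/): no rule targets it → [z].
/l/ (between /z/ and /a/): no rule targets it → [l].
/a/ meets the environment for rule 1 (in an unstressed syllable) → [ə].
/z/ stays [z].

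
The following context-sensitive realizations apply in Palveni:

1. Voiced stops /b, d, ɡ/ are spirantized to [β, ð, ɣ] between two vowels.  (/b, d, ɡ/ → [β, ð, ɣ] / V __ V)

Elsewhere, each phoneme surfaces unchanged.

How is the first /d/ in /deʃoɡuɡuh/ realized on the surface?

[d]

/d/ (word-initial) is in the target of rule 1 but the environment (between two vowels) is not met → [d].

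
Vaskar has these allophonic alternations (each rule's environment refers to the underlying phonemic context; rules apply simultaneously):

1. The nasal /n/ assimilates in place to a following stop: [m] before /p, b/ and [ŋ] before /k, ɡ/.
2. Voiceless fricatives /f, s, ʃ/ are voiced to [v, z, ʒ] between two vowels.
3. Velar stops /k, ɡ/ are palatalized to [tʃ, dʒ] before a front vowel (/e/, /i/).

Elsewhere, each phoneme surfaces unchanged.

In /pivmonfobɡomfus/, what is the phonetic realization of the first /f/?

/f/ — between /n/ and /o/; rule 2 does not apply here → [f].

[f]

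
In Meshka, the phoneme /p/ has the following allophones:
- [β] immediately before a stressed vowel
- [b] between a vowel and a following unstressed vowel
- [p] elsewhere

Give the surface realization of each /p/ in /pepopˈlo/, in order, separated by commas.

Occurrence 1 (position 1): no conditioning environment matches → elsewhere allophone [p].
Occurrence 2 (position 3): between a vowel and a following unstressed vowel → [b].
Occurrence 3 (position 5): no conditioning environment matches → elsewhere allophone [p].

[p], [b], [p]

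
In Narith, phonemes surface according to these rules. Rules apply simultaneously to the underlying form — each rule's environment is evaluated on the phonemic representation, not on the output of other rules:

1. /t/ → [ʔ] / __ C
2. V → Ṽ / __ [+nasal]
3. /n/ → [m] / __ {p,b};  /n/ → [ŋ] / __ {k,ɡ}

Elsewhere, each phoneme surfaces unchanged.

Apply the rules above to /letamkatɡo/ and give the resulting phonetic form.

/l/ stays [l].
/e/ — between /l/ and /t/; rule 2 does not apply here → [e].
/t/ (between /e/ and /a/): rule 1 targets it, but not immediately before a consonant → unchanged [t].
/a/ (between /t/ and /m/) occurs before a nasal consonant → [ã] by rule 2.
/m/ (between /a/ and /k/): no rule targets it → [m].
/k/ (between /m/ and /a/) is unaffected → [k].
/a/ (between /k/ and /t/) fails the environment for rule 2, so it stays [a].
/t/ (between /a/ and /ɡ/) occurs immediately before a consonant → [ʔ] by rule 1.
/ɡ/ — not in any rule's target class → [ɡ].
/o/ (word-final) is in the target of rule 2 but the environment (before a nasal consonant) is not met → [o].

[letãmkaʔɡo]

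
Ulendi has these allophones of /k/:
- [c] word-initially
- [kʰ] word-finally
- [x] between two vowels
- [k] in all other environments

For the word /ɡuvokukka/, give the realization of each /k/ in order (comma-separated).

Occurrence 1 (position 5): between two vowels → [x].
Occurrence 2 (position 7): no conditioning environment matches → elsewhere allophone [k].
Occurrence 3 (position 8): no conditioning environment matches → elsewhere allophone [k].

[x], [k], [k]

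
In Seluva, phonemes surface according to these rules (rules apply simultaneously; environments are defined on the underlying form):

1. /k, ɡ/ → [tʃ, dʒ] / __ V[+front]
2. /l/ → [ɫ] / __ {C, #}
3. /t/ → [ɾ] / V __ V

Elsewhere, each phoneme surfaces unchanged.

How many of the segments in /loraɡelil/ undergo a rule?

Segments that undergo a rule: /ɡ/ → [dʒ] (rule 1); /l/ → [ɫ] (rule 2).
All other segments surface unchanged.

2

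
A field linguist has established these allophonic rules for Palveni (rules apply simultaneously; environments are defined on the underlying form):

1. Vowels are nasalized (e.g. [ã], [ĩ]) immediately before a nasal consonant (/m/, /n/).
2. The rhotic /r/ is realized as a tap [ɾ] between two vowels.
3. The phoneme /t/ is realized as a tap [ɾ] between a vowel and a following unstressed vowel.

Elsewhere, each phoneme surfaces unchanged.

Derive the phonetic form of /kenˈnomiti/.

/e/ (between /k/ and /n/) occurs before a nasal consonant → [ẽ] by rule 1.
/o/ meets the environment for rule 1 (before a nasal consonant) → [õ].
/i/ (between /m/ and /t/): rule 1 targets it, but not before a nasal consonant → unchanged [i].
/t/ — between /i/ and /i/, between a vowel and a following unstressed vowel — surfaces as [ɾ] (rule 3).
/i/ (word-final): rule 1 targets it, but not before a nasal consonant → unchanged [i].

[kẽnˈnõmiɾi]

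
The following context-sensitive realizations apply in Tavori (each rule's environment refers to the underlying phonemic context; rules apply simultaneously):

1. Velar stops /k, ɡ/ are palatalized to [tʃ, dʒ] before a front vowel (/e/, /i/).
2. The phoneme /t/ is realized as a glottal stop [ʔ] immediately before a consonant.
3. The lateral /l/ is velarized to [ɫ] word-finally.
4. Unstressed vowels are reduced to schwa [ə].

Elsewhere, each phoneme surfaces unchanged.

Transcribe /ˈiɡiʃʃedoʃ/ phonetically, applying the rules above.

/i/ (word-initial) is in the target of rule 4 but the environment (in an unstressed syllable) is not met → [i].
/ɡ/ (between /i/ and /i/): before a front vowel, so rule 1 applies → [dʒ].
Rule 4 applies to /i/ (between /ɡ/ and /ʃ/: in an unstressed syllable) → [ə].
/ʃ/ (between /i/ and /ʃ/) is unaffected → [ʃ].
/ʃ/ stays [ʃ].
/e/ — between /ʃ/ and /d/, in an unstressed syllable — surfaces as [ə] (rule 4).
/d/ — not in any rule's target class → [d].
/o/ (between /d/ and /ʃ/): in an unstressed syllable, so rule 4 applies → [ə].
/ʃ/ (word-final): no rule targets it → [ʃ].

[ˈidʒəʃʃədəʃ]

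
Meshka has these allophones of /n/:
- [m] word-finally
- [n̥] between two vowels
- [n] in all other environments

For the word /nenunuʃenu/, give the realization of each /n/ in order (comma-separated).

[n], [n̥], [n̥], [n̥]

Occurrence 1 (position 1): no conditioning environment matches → elsewhere allophone [n].
Occurrence 2 (position 3): between two vowels → [n̥].
Occurrence 3 (position 5): between two vowels → [n̥].
Occurrence 4 (position 9): between two vowels → [n̥].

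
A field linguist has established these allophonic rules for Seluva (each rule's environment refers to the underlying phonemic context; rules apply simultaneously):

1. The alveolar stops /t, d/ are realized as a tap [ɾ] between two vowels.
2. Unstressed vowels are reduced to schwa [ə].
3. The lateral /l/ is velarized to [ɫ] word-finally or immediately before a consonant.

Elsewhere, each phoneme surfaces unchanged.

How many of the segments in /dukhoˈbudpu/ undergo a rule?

3

Segments that undergo a rule: /u/ → [ə] (rule 2); /o/ → [ə] (rule 2); /u/ → [ə] (rule 2).
All other segments surface unchanged.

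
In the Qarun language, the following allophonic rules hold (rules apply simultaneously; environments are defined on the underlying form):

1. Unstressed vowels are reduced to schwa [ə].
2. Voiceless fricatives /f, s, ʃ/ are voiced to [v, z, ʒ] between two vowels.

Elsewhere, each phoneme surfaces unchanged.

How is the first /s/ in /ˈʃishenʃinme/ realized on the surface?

/s/ — between /i/ and /h/; rule 2 does not apply here → [s].

[s]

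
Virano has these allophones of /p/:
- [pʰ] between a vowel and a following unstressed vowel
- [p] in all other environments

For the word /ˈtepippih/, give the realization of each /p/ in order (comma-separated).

[pʰ], [p], [p]

Occurrence 1 (position 3): between a vowel and a following unstressed vowel → [pʰ].
Occurrence 2 (position 5): no conditioning environment matches → elsewhere allophone [p].
Occurrence 3 (position 6): no conditioning environment matches → elsewhere allophone [p].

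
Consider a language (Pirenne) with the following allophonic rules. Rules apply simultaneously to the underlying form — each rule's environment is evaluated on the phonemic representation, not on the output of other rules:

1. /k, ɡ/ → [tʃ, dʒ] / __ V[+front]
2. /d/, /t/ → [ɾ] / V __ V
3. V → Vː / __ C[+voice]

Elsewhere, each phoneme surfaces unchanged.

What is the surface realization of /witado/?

/w/ (word-initial) is unaffected → [w].
/i/ — between /w/ and /t/; rule 3 does not apply here → [i].
/t/ (between /i/ and /a/) occurs between two vowels → [ɾ] by rule 2.
/a/ (between /t/ and /d/) occurs before a voiced consonant → [aː] by rule 3.
/d/ meets the environment for rule 2 (between two vowels) → [ɾ].
/o/ (word-final): rule 3 targets it, but not before a voiced consonant → unchanged [o].

[wiɾaːɾo]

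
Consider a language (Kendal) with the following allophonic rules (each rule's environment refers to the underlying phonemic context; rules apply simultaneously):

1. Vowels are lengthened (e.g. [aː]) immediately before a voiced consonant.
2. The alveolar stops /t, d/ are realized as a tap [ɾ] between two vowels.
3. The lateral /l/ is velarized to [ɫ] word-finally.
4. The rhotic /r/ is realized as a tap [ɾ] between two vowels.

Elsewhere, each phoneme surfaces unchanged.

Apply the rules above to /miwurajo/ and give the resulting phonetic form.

[miːwuːɾaːjo]

Rule 1 applies to /i/ (between /m/ and /w/: before a voiced consonant) → [iː].
/u/ (between /w/ and /r/): before a voiced consonant, so rule 1 applies → [uː].
/r/ — between /u/ and /a/, between two vowels — surfaces as [ɾ] (rule 4).
/a/ (between /r/ and /j/): before a voiced consonant, so rule 1 applies → [aː].
/o/ — word-final; rule 1 does not apply here → [o].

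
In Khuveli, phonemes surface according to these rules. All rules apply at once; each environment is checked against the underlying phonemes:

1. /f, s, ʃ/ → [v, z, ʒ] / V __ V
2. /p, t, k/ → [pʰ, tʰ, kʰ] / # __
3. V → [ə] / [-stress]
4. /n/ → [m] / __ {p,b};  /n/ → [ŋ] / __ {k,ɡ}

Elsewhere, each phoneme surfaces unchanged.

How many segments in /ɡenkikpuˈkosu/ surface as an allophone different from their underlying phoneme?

6

Segments that undergo a rule: /e/ → [ə] (rule 3); /n/ → [ŋ] (rule 4); /i/ → [ə] (rule 3); /u/ → [ə] (rule 3); /s/ → [z] (rule 1); /u/ → [ə] (rule 3).
All other segments surface unchanged.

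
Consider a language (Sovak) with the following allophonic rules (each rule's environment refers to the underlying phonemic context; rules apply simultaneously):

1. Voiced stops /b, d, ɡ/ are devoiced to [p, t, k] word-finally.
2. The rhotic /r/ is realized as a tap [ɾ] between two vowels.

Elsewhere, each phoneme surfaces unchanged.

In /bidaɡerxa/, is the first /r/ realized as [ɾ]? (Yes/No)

No

/r/ (between /e/ and /x/): rule 2 targets it, but not between two vowels → unchanged [r].
The actual realization is [r], not [ɾ].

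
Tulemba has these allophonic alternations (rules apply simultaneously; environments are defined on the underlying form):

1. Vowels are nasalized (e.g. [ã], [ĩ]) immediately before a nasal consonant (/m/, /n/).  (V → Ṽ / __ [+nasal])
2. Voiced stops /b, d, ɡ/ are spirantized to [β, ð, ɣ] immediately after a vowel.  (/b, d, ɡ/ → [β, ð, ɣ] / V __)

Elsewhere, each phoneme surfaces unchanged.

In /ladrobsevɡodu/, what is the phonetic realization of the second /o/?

/o/ (between /ɡ/ and /d/): rule 1 targets it, but not before a nasal consonant → unchanged [o].

[o]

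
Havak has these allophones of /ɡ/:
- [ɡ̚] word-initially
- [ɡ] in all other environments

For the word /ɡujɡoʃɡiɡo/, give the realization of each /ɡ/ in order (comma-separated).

Occurrence 1 (position 1): word-initially → [ɡ̚].
Occurrence 2 (position 4): no conditioning environment matches → elsewhere allophone [ɡ].
Occurrence 3 (position 7): no conditioning environment matches → elsewhere allophone [ɡ].
Occurrence 4 (position 9): no conditioning environment matches → elsewhere allophone [ɡ].

[ɡ̚], [ɡ], [ɡ], [ɡ]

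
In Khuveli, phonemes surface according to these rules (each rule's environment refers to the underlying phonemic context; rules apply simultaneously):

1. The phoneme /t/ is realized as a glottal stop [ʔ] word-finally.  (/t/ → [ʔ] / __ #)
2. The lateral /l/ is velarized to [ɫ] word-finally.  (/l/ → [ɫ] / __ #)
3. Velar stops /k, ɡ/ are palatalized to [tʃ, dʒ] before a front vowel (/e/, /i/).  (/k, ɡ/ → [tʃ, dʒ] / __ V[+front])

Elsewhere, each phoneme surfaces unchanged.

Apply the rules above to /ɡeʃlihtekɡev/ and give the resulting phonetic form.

/ɡ/ meets the environment for rule 3 (before a front vowel) → [dʒ].
/l/ (between /ʃ/ and /i/) fails the environment for rule 2, so it stays [l].
/t/ (between /h/ and /e/) is in the target of rule 1 but the environment (word-finally) is not met → [t].
/k/ (between /e/ and /ɡ/) is in the target of rule 3 but the environment (before a front vowel) is not met → [k].
/ɡ/ (between /k/ and /e/) occurs before a front vowel → [dʒ] by rule 3.

[dʒeʃlihtekdʒev]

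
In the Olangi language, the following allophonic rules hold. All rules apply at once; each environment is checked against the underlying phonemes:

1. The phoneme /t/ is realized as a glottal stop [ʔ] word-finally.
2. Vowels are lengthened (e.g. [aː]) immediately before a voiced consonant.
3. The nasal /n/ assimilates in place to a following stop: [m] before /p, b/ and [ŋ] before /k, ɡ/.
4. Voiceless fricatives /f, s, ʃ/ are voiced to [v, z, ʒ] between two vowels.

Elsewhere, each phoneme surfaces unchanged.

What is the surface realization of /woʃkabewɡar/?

[woʃkaːbeːwɡaːr]

/o/ — between /w/ and /ʃ/; rule 2 does not apply here → [o].
/ʃ/ (between /o/ and /k/) is in the target of rule 4 but the environment (between two vowels) is not met → [ʃ].
/a/ meets the environment for rule 2 (before a voiced consonant) → [aː].
/e/ meets the environment for rule 2 (before a voiced consonant) → [eː].
/a/ — between /ɡ/ and /r/, before a voiced consonant — surfaces as [aː] (rule 2).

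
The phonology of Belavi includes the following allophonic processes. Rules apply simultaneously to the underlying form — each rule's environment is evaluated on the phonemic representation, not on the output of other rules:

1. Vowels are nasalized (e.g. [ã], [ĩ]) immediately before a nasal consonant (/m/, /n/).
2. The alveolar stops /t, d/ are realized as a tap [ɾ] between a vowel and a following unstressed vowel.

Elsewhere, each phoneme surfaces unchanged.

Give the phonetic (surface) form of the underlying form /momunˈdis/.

[mõmũnˈdis]

/m/ stays [m].
Rule 1 applies to /o/ (between /m/ and /m/: before a nasal consonant) → [õ].
/m/ (between /o/ and /u/) is unaffected → [m].
/u/ — between /m/ and /n/, before a nasal consonant — surfaces as [ũ] (rule 1).
/n/ (between /u/ and /d/) is unaffected → [n].
/d/ — between /n/ and /i/; rule 2 does not apply here → [d].
/i/ (between /d/ and /s/): rule 1 targets it, but not before a nasal consonant → unchanged [i].
/s/ stays [s].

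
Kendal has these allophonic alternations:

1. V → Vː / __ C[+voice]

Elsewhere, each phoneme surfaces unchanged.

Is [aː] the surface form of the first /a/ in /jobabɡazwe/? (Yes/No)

/a/ (between /b/ and /b/): before a voiced consonant, so rule 1 applies → [aː].
The actual realization is [aː], which matches [aː].

Yes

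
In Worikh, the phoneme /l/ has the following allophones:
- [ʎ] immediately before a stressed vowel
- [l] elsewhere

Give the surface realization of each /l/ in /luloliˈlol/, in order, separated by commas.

Occurrence 1 (position 1): no conditioning environment matches → elsewhere allophone [l].
Occurrence 2 (position 3): no conditioning environment matches → elsewhere allophone [l].
Occurrence 3 (position 5): no conditioning environment matches → elsewhere allophone [l].
Occurrence 4 (position 7): immediately before a stressed vowel → [ʎ].
Occurrence 5 (position 9): no conditioning environment matches → elsewhere allophone [l].

[l], [l], [l], [ʎ], [l]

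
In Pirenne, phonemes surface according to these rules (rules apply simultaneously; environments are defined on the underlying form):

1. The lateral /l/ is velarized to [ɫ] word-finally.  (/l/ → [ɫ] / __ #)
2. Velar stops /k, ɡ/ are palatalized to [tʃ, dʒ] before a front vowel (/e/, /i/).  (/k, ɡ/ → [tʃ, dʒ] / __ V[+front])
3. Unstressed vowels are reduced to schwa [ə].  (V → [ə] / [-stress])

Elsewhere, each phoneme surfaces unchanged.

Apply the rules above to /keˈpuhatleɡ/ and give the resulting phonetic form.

[tʃəˈpuhətləɡ]

Rule 2 applies to /k/ (word-initial: before a front vowel) → [tʃ].
/e/ (between /k/ and /p/): in an unstressed syllable, so rule 3 applies → [ə].
/p/ — not in any rule's target class → [p].
/u/ (between /p/ and /h/): rule 3 targets it, but not in an unstressed syllable → unchanged [u].
/h/ (between /u/ and /a/): no rule targets it → [h].
Rule 3 applies to /a/ (between /h/ and /t/: in an unstressed syllable) → [ə].
/t/ stays [t].
/l/ (between /t/ and /e/) fails the environment for rule 1, so it stays [l].
Rule 3 applies to /e/ (between /l/ and /ɡ/: in an unstressed syllable) → [ə].
/ɡ/ (word-final): rule 2 targets it, but not before a front vowel → unchanged [ɡ].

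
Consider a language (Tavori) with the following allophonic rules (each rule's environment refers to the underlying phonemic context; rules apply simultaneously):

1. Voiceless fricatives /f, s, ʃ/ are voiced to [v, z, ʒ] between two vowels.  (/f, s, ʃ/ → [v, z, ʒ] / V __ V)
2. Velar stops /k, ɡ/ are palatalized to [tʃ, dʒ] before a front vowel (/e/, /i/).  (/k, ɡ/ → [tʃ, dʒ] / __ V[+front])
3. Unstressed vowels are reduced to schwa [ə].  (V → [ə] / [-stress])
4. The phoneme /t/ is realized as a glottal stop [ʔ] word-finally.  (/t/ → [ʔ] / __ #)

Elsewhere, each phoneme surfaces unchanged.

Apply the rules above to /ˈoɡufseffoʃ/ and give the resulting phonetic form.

[ˈoɡəfsəffəʃ]

/o/ (word-initial): rule 3 targets it, but not in an unstressed syllable → unchanged [o].
/ɡ/ (between /o/ and /u/) fails the environment for rule 2, so it stays [ɡ].
Rule 3 applies to /u/ (between /ɡ/ and /f/: in an unstressed syllable) → [ə].
/f/ (between /u/ and /s/) fails the environment for rule 1, so it stays [f].
/s/ (between /f/ and /e/): rule 1 targets it, but not between two vowels → unchanged [s].
Rule 3 applies to /e/ (between /s/ and /f/: in an unstressed syllable) → [ə].
/f/ — between /e/ and /f/; rule 1 does not apply here → [f].
/f/ — between /f/ and /o/; rule 1 does not apply here → [f].
Rule 3 applies to /o/ (between /f/ and /ʃ/: in an unstressed syllable) → [ə].
/ʃ/ (word-final) is in the target of rule 1 but the environment (between two vowels) is not met → [ʃ].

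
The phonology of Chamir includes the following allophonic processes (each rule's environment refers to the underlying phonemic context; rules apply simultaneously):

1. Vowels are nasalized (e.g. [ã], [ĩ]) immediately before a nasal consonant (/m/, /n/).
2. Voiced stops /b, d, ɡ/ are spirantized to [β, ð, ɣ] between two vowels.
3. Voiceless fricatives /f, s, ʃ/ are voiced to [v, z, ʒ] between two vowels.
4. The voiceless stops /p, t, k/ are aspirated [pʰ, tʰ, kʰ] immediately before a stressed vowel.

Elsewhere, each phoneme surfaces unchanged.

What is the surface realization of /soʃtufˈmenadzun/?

/s/ (word-initial): rule 3 targets it, but not between two vowels → unchanged [s].
/o/ — between /s/ and /ʃ/; rule 1 does not apply here → [o].
/ʃ/ (between /o/ and /t/): rule 3 targets it, but not between two vowels → unchanged [ʃ].
/t/ (between /ʃ/ and /u/) fails the environment for rule 4, so it stays [t].
/u/ (between /t/ and /f/) fails the environment for rule 1, so it stays [u].
/f/ — between /u/ and /m/; rule 3 does not apply here → [f].
Rule 1 applies to /e/ (between /m/ and /n/: before a nasal consonant) → [ẽ].
/a/ (between /n/ and /d/) is in the target of rule 1 but the environment (before a nasal consonant) is not met → [a].
/d/ (between /a/ and /z/) is in the target of rule 2 but the environment (between two vowels) is not met → [d].
/u/ meets the environment for rule 1 (before a nasal consonant) → [ũ].

[soʃtufˈmẽnadzũn]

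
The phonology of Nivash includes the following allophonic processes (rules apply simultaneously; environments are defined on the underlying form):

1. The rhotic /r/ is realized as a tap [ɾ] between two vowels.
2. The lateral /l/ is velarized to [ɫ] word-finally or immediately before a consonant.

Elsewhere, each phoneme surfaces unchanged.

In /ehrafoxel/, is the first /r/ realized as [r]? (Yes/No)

/r/ (between /h/ and /a/) fails the environment for rule 1, so it stays [r].
The actual realization is [r], which matches [r].

Yes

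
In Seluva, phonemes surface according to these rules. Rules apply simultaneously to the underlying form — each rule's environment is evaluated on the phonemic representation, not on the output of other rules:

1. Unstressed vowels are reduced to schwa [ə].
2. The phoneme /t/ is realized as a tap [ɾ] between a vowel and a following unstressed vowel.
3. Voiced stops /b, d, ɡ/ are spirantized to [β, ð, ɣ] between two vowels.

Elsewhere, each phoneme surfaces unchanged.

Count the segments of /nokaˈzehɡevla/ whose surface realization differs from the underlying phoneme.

4

Segments that undergo a rule: /o/ → [ə] (rule 1); /a/ → [ə] (rule 1); /e/ → [ə] (rule 1); /a/ → [ə] (rule 1).
All other segments surface unchanged.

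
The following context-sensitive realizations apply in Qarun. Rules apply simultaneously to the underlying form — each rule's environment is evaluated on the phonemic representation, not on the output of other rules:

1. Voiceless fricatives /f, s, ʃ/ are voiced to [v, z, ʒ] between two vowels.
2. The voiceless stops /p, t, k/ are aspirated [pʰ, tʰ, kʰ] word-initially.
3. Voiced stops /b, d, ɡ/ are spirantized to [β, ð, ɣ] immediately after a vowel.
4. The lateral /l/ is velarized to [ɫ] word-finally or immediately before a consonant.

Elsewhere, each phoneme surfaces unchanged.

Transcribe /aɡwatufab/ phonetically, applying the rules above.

[aɣwatuvaβ]

/a/ (word-initial): no rule targets it → [a].
Rule 3 applies to /ɡ/ (between /a/ and /w/: immediately after a vowel) → [ɣ].
/w/ (between /ɡ/ and /a/): no rule targets it → [w].
/a/ stays [a].
/t/ — between /a/ and /u/; rule 2 does not apply here → [t].
/u/ (between /t/ and /f/) is unaffected → [u].
/f/ — between /u/ and /a/, between two vowels — surfaces as [v] (rule 1).
/a/ (between /f/ and /b/): no rule targets it → [a].
/b/ (word-final): immediately after a vowel, so rule 3 applies → [β].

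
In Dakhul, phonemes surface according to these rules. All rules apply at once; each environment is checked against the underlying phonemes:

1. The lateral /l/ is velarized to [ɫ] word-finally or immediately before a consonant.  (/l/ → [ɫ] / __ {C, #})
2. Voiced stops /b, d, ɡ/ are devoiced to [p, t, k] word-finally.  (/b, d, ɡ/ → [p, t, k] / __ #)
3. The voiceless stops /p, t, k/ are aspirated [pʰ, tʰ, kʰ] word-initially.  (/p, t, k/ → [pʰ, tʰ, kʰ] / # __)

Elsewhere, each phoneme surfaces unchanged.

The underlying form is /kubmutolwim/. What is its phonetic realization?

[kʰubmutoɫwim]

/k/ (word-initial) occurs word-initially → [kʰ] by rule 3.
/u/ stays [u].
/b/ — between /u/ and /m/; rule 2 does not apply here → [b].
/m/ stays [m].
/u/ (between /m/ and /t/) is unaffected → [u].
/t/ (between /u/ and /o/): rule 3 targets it, but not word-initially → unchanged [t].
/o/ (between /t/ and /l/) is unaffected → [o].
/l/ — between /o/ and /w/, word-finally or immediately before a consonant — surfaces as [ɫ] (rule 1).
/w/ stays [w].
/i/ stays [i].
/m/ (word-final) is unaffected → [m].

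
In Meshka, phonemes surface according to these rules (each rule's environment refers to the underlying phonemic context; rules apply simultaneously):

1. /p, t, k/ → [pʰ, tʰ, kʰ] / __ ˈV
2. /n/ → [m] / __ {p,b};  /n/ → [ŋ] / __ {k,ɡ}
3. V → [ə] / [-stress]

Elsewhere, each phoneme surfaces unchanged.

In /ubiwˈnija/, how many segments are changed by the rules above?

3

Segments that undergo a rule: /u/ → [ə] (rule 3); /i/ → [ə] (rule 3); /a/ → [ə] (rule 3).
All other segments surface unchanged.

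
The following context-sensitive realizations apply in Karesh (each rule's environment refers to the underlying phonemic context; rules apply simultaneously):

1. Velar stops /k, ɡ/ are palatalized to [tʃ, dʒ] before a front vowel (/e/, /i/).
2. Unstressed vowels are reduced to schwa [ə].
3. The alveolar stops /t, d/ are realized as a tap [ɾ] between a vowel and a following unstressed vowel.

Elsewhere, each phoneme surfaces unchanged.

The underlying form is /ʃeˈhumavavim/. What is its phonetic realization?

[ʃəˈhuməvəvəm]

/ʃ/ — not in any rule's target class → [ʃ].
/e/ (between /ʃ/ and /h/) occurs in an unstressed syllable → [ə] by rule 2.
/h/ (between /e/ and /u/): no rule targets it → [h].
/u/ (between /h/ and /m/): rule 2 targets it, but not in an unstressed syllable → unchanged [u].
/m/ (between /u/ and /a/) is unaffected → [m].
/a/ meets the environment for rule 2 (in an unstressed syllable) → [ə].
/v/ (between /a/ and /a/): no rule targets it → [v].
/a/ (between /v/ and /v/) occurs in an unstressed syllable → [ə] by rule 2.
/v/ — not in any rule's target class → [v].
/i/ — between /v/ and /m/, in an unstressed syllable — surfaces as [ə] (rule 2).
/m/ (word-final): no rule targets it → [m].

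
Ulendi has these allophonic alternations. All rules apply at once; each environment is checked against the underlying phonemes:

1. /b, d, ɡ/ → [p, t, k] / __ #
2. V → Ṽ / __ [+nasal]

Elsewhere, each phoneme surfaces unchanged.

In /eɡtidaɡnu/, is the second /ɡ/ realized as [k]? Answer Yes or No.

/ɡ/ (between /a/ and /n/) is in the target of rule 1 but the environment (word-finally) is not met → [ɡ].
The actual realization is [ɡ], not [k].

No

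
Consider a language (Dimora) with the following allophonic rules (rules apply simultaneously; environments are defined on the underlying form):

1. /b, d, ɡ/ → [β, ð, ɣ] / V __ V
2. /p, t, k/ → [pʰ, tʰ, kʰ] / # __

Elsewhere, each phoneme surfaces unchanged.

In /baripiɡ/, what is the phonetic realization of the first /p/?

[p]

/p/ (between /i/ and /i/) is in the target of rule 2 but the environment (word-initially) is not met → [p].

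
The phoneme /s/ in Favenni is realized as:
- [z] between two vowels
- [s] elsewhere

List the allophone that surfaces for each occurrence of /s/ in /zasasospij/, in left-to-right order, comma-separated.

Occurrence 1 (position 3): between two vowels → [z].
Occurrence 2 (position 5): between two vowels → [z].
Occurrence 3 (position 7): no conditioning environment matches → elsewhere allophone [s].

[z], [z], [s]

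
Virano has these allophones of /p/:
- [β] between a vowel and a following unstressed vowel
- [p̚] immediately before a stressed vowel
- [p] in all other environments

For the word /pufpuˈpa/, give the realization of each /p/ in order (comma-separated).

[p], [p], [p̚]

Occurrence 1 (position 1): no conditioning environment matches → elsewhere allophone [p].
Occurrence 2 (position 4): no conditioning environment matches → elsewhere allophone [p].
Occurrence 3 (position 6): immediately before a stressed vowel → [p̚].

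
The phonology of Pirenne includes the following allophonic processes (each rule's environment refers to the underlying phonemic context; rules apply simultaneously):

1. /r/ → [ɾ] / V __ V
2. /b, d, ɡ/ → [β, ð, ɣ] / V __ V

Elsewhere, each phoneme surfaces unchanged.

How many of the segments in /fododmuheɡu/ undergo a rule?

2

Segments that undergo a rule: /d/ → [ð] (rule 2); /ɡ/ → [ɣ] (rule 2).
All other segments surface unchanged.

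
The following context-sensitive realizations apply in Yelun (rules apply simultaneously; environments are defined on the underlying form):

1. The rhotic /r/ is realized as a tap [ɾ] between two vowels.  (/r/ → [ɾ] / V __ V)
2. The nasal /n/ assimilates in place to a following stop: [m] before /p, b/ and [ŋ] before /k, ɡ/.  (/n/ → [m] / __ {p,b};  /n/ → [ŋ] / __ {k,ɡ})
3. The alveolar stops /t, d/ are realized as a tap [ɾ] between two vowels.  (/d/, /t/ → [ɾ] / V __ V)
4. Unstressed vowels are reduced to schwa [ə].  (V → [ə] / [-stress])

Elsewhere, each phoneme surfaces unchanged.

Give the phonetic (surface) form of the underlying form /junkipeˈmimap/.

[jəŋkəpəˈmiməp]

/j/ (word-initial) is unaffected → [j].
/u/ (between /j/ and /n/) occurs in an unstressed syllable → [ə] by rule 4.
Rule 2 applies to /n/ (between /u/ and /k/: before a labial or velar stop) → [ŋ].
/k/ (between /n/ and /i/) is unaffected → [k].
/i/ (between /k/ and /p/): in an unstressed syllable, so rule 4 applies → [ə].
/p/ — not in any rule's target class → [p].
/e/ — between /p/ and /m/, in an unstressed syllable — surfaces as [ə] (rule 4).
/m/ — not in any rule's target class → [m].
/i/ (between /m/ and /m/) is in the target of rule 4 but the environment (in an unstressed syllable) is not met → [i].
/m/ (between /i/ and /a/) is unaffected → [m].
/a/ — between /m/ and /p/, in an unstressed syllable — surfaces as [ə] (rule 4).
/p/ stays [p].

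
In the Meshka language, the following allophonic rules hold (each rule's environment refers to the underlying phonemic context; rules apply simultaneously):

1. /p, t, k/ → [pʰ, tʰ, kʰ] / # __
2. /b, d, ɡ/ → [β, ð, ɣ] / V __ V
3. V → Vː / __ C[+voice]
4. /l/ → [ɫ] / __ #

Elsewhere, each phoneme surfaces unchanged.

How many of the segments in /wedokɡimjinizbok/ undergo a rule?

Segments that undergo a rule: /e/ → [eː] (rule 3); /d/ → [ð] (rule 2); /i/ → [iː] (rule 3); /i/ → [iː] (rule 3); /i/ → [iː] (rule 3).
All other segments surface unchanged.

5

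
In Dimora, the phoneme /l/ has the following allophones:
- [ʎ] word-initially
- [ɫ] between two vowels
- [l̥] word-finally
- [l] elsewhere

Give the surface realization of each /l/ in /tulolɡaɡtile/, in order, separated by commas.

[ɫ], [l], [ɫ]

Occurrence 1 (position 3): between two vowels → [ɫ].
Occurrence 2 (position 5): no conditioning environment matches → elsewhere allophone [l].
Occurrence 3 (position 11): between two vowels → [ɫ].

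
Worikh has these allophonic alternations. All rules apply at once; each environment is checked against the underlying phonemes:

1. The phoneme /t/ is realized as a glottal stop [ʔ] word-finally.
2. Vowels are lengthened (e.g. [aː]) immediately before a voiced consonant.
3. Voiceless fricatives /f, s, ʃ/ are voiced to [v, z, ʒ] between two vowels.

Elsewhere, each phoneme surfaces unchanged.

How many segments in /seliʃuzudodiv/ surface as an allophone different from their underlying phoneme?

6

Segments that undergo a rule: /e/ → [eː] (rule 2); /ʃ/ → [ʒ] (rule 3); /u/ → [uː] (rule 2); /u/ → [uː] (rule 2); /o/ → [oː] (rule 2); /i/ → [iː] (rule 2).
All other segments surface unchanged.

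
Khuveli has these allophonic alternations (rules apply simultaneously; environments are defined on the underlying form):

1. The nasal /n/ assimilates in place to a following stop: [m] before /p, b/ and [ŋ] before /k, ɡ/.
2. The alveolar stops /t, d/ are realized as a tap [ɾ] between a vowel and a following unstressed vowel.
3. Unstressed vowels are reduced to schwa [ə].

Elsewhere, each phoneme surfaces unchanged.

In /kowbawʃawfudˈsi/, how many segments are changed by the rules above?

4

Segments that undergo a rule: /o/ → [ə] (rule 3); /a/ → [ə] (rule 3); /a/ → [ə] (rule 3); /u/ → [ə] (rule 3).
All other segments surface unchanged.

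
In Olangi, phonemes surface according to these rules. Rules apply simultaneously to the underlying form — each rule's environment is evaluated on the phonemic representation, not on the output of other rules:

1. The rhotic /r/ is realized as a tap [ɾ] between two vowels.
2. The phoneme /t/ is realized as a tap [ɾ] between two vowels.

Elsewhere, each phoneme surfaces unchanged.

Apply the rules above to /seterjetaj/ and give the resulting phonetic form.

[seɾerjeɾaj]

/t/ — between /e/ and /e/, between two vowels — surfaces as [ɾ] (rule 2).
/r/ (between /e/ and /j/): rule 1 targets it, but not between two vowels → unchanged [r].
/t/ meets the environment for rule 2 (between two vowels) → [ɾ].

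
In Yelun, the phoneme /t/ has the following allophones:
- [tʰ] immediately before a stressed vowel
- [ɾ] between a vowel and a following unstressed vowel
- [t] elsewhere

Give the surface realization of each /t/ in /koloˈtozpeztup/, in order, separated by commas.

Occurrence 1 (position 5): immediately before a stressed vowel → [tʰ].
Occurrence 2 (position 11): no conditioning environment matches → elsewhere allophone [t].

[tʰ], [t]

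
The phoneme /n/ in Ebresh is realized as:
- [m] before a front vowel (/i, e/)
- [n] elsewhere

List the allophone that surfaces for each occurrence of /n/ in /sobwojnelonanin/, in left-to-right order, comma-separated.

Occurrence 1 (position 7): before a front vowel (/i, e/) → [m].
Occurrence 2 (position 11): no conditioning environment matches → elsewhere allophone [n].
Occurrence 3 (position 13): before a front vowel (/i, e/) → [m].
Occurrence 4 (position 15): no conditioning environment matches → elsewhere allophone [n].

[m], [n], [m], [n]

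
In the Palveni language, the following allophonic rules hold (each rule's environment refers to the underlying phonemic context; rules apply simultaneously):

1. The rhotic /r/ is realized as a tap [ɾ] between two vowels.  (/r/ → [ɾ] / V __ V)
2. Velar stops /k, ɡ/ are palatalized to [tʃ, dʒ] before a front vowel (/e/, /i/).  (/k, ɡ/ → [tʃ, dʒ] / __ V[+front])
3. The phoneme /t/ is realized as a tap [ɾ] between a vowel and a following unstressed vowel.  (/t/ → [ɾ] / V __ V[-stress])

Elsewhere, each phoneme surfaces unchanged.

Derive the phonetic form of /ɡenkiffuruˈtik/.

/ɡ/ (word-initial) occurs before a front vowel → [dʒ] by rule 2.
/e/ (between /ɡ/ and /n/): no rule targets it → [e].
/n/ — not in any rule's target class → [n].
Rule 2 applies to /k/ (between /n/ and /i/: before a front vowel) → [tʃ].
/i/ (between /k/ and /f/) is unaffected → [i].
/f/ — not in any rule's target class → [f].
/f/ (between /f/ and /u/) is unaffected → [f].
/u/ stays [u].
/r/ — between /u/ and /u/, between two vowels — surfaces as [ɾ] (rule 1).
/u/ (between /r/ and /t/): no rule targets it → [u].
/t/ (between /u/ and /i/): rule 3 targets it, but not between a vowel and a following unstressed vowel → unchanged [t].
/i/ — not in any rule's target class → [i].
/k/ (word-final) is in the target of rule 2 but the environment (before a front vowel) is not met → [k].

[dʒentʃiffuɾuˈtik]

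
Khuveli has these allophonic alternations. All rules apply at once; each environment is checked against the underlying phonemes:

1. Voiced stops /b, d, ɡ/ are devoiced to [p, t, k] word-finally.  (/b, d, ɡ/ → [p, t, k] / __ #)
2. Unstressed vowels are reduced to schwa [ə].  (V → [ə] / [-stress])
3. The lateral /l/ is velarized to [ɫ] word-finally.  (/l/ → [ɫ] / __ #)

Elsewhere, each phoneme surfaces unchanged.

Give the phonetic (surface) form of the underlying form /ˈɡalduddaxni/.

[ˈɡaldəddəxnə]

/ɡ/ — word-initial; rule 1 does not apply here → [ɡ].
/a/ (between /ɡ/ and /l/): rule 2 targets it, but not in an unstressed syllable → unchanged [a].
/l/ — between /a/ and /d/; rule 3 does not apply here → [l].
/d/ (between /l/ and /u/): rule 1 targets it, but not word-finally → unchanged [d].
/u/ (between /d/ and /d/) occurs in an unstressed syllable → [ə] by rule 2.
/d/ (between /u/ and /d/) is in the target of rule 1 but the environment (word-finally) is not met → [d].
/d/ (between /d/ and /a/) is in the target of rule 1 but the environment (word-finally) is not met → [d].
/a/ (between /d/ and /x/): in an unstressed syllable, so rule 2 applies → [ə].
/x/ (between /a/ and /n/) is unaffected → [x].
/n/ (between /x/ and /i/): no rule targets it → [n].
/i/ (word-final) occurs in an unstressed syllable → [ə] by rule 2.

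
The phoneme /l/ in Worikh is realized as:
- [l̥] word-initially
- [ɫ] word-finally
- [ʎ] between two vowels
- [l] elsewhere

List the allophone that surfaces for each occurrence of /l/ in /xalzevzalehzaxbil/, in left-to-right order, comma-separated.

Occurrence 1 (position 3): no conditioning environment matches → elsewhere allophone [l].
Occurrence 2 (position 9): between two vowels → [ʎ].
Occurrence 3 (position 17): word-finally → [ɫ].

[l], [ʎ], [ɫ]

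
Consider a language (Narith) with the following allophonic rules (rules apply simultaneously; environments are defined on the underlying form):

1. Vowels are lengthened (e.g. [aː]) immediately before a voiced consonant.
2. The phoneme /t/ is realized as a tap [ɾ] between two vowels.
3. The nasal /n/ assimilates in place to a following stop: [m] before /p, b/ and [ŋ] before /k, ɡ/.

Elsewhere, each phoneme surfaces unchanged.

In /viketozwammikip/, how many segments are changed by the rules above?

3

Segments that undergo a rule: /t/ → [ɾ] (rule 2); /o/ → [oː] (rule 1); /a/ → [aː] (rule 1).
All other segments surface unchanged.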